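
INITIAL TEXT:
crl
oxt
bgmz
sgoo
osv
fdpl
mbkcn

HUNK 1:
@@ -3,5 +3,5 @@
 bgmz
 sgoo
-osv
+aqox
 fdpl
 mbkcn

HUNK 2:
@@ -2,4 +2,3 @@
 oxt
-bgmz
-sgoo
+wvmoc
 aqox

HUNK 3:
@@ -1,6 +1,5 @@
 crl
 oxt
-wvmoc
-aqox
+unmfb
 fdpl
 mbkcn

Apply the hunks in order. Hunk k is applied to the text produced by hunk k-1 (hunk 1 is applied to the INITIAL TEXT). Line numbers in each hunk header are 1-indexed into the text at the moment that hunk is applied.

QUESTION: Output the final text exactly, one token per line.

Hunk 1: at line 3 remove [osv] add [aqox] -> 7 lines: crl oxt bgmz sgoo aqox fdpl mbkcn
Hunk 2: at line 2 remove [bgmz,sgoo] add [wvmoc] -> 6 lines: crl oxt wvmoc aqox fdpl mbkcn
Hunk 3: at line 1 remove [wvmoc,aqox] add [unmfb] -> 5 lines: crl oxt unmfb fdpl mbkcn

Answer: crl
oxt
unmfb
fdpl
mbkcn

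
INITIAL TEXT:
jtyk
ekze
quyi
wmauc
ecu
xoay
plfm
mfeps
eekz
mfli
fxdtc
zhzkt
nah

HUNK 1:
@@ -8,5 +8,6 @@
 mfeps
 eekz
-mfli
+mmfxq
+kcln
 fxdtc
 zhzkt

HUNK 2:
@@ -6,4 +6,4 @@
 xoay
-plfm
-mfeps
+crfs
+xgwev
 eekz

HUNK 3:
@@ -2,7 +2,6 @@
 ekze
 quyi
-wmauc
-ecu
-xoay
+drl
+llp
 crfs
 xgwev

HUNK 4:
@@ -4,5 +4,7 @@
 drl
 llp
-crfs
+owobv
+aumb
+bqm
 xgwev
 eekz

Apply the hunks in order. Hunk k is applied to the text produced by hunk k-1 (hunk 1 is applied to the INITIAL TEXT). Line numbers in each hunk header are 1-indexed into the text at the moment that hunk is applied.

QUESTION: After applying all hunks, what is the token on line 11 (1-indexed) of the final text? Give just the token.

Hunk 1: at line 8 remove [mfli] add [mmfxq,kcln] -> 14 lines: jtyk ekze quyi wmauc ecu xoay plfm mfeps eekz mmfxq kcln fxdtc zhzkt nah
Hunk 2: at line 6 remove [plfm,mfeps] add [crfs,xgwev] -> 14 lines: jtyk ekze quyi wmauc ecu xoay crfs xgwev eekz mmfxq kcln fxdtc zhzkt nah
Hunk 3: at line 2 remove [wmauc,ecu,xoay] add [drl,llp] -> 13 lines: jtyk ekze quyi drl llp crfs xgwev eekz mmfxq kcln fxdtc zhzkt nah
Hunk 4: at line 4 remove [crfs] add [owobv,aumb,bqm] -> 15 lines: jtyk ekze quyi drl llp owobv aumb bqm xgwev eekz mmfxq kcln fxdtc zhzkt nah
Final line 11: mmfxq

Answer: mmfxq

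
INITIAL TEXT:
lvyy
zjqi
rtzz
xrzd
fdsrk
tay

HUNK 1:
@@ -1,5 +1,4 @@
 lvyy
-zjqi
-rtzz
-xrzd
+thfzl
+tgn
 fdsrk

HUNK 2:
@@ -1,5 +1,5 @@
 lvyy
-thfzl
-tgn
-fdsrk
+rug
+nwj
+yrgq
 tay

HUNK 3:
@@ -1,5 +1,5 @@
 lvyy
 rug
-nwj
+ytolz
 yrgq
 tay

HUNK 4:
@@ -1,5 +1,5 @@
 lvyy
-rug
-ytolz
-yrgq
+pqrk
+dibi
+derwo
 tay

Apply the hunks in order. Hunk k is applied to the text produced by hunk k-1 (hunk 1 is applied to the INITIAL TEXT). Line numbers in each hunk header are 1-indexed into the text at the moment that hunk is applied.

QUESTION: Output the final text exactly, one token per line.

Answer: lvyy
pqrk
dibi
derwo
tay

Derivation:
Hunk 1: at line 1 remove [zjqi,rtzz,xrzd] add [thfzl,tgn] -> 5 lines: lvyy thfzl tgn fdsrk tay
Hunk 2: at line 1 remove [thfzl,tgn,fdsrk] add [rug,nwj,yrgq] -> 5 lines: lvyy rug nwj yrgq tay
Hunk 3: at line 1 remove [nwj] add [ytolz] -> 5 lines: lvyy rug ytolz yrgq tay
Hunk 4: at line 1 remove [rug,ytolz,yrgq] add [pqrk,dibi,derwo] -> 5 lines: lvyy pqrk dibi derwo tay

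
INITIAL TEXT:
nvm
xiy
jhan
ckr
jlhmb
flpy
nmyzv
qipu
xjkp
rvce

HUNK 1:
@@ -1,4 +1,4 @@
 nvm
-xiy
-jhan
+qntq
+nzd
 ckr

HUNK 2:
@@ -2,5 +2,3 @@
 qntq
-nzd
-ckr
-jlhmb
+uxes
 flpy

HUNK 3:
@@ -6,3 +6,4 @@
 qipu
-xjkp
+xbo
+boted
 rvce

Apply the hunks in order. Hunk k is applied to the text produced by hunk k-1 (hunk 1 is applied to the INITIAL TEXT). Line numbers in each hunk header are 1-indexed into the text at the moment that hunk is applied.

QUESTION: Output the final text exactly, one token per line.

Hunk 1: at line 1 remove [xiy,jhan] add [qntq,nzd] -> 10 lines: nvm qntq nzd ckr jlhmb flpy nmyzv qipu xjkp rvce
Hunk 2: at line 2 remove [nzd,ckr,jlhmb] add [uxes] -> 8 lines: nvm qntq uxes flpy nmyzv qipu xjkp rvce
Hunk 3: at line 6 remove [xjkp] add [xbo,boted] -> 9 lines: nvm qntq uxes flpy nmyzv qipu xbo boted rvce

Answer: nvm
qntq
uxes
flpy
nmyzv
qipu
xbo
boted
rvce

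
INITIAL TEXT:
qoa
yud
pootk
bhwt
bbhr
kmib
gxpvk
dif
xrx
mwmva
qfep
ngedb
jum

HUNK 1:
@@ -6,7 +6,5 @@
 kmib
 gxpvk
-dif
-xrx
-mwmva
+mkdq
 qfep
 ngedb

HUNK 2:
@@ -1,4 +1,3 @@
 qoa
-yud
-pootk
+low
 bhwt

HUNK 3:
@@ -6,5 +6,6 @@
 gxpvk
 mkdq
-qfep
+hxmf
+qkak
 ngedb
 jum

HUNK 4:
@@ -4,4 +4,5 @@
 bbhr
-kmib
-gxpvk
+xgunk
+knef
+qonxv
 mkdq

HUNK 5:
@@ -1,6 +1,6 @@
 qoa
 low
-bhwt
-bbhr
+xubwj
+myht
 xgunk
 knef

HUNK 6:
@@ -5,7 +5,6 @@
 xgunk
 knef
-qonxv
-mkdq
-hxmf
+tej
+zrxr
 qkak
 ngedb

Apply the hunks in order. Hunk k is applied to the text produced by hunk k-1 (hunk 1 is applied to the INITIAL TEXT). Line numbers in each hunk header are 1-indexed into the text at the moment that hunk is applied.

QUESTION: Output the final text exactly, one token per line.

Hunk 1: at line 6 remove [dif,xrx,mwmva] add [mkdq] -> 11 lines: qoa yud pootk bhwt bbhr kmib gxpvk mkdq qfep ngedb jum
Hunk 2: at line 1 remove [yud,pootk] add [low] -> 10 lines: qoa low bhwt bbhr kmib gxpvk mkdq qfep ngedb jum
Hunk 3: at line 6 remove [qfep] add [hxmf,qkak] -> 11 lines: qoa low bhwt bbhr kmib gxpvk mkdq hxmf qkak ngedb jum
Hunk 4: at line 4 remove [kmib,gxpvk] add [xgunk,knef,qonxv] -> 12 lines: qoa low bhwt bbhr xgunk knef qonxv mkdq hxmf qkak ngedb jum
Hunk 5: at line 1 remove [bhwt,bbhr] add [xubwj,myht] -> 12 lines: qoa low xubwj myht xgunk knef qonxv mkdq hxmf qkak ngedb jum
Hunk 6: at line 5 remove [qonxv,mkdq,hxmf] add [tej,zrxr] -> 11 lines: qoa low xubwj myht xgunk knef tej zrxr qkak ngedb jum

Answer: qoa
low
xubwj
myht
xgunk
knef
tej
zrxr
qkak
ngedb
jum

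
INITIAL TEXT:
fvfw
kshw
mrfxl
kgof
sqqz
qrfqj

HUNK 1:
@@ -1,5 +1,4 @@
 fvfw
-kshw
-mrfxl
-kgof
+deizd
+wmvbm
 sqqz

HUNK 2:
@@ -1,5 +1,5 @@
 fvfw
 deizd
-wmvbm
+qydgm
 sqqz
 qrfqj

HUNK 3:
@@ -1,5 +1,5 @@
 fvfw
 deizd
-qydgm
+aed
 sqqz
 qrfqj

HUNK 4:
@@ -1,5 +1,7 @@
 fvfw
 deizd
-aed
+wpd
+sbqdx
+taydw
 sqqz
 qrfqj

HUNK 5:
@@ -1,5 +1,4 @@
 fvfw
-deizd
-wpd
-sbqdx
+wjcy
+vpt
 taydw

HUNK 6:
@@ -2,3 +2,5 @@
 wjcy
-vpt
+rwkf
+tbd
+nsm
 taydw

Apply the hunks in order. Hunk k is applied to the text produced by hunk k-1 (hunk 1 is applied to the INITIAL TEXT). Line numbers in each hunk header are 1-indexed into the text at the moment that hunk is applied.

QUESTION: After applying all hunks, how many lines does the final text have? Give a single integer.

Hunk 1: at line 1 remove [kshw,mrfxl,kgof] add [deizd,wmvbm] -> 5 lines: fvfw deizd wmvbm sqqz qrfqj
Hunk 2: at line 1 remove [wmvbm] add [qydgm] -> 5 lines: fvfw deizd qydgm sqqz qrfqj
Hunk 3: at line 1 remove [qydgm] add [aed] -> 5 lines: fvfw deizd aed sqqz qrfqj
Hunk 4: at line 1 remove [aed] add [wpd,sbqdx,taydw] -> 7 lines: fvfw deizd wpd sbqdx taydw sqqz qrfqj
Hunk 5: at line 1 remove [deizd,wpd,sbqdx] add [wjcy,vpt] -> 6 lines: fvfw wjcy vpt taydw sqqz qrfqj
Hunk 6: at line 2 remove [vpt] add [rwkf,tbd,nsm] -> 8 lines: fvfw wjcy rwkf tbd nsm taydw sqqz qrfqj
Final line count: 8

Answer: 8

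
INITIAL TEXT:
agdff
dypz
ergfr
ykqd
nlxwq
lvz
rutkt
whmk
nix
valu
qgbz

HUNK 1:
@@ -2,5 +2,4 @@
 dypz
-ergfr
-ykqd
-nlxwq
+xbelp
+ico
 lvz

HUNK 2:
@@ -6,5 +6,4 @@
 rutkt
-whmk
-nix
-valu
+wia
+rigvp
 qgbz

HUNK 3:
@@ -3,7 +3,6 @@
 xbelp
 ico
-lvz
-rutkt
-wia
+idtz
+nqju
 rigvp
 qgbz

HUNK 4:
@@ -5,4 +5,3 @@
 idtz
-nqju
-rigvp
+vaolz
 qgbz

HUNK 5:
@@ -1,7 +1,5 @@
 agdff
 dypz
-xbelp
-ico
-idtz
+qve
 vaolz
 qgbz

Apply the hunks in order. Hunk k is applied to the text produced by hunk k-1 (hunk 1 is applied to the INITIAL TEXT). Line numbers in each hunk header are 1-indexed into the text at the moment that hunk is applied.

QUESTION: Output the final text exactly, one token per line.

Answer: agdff
dypz
qve
vaolz
qgbz

Derivation:
Hunk 1: at line 2 remove [ergfr,ykqd,nlxwq] add [xbelp,ico] -> 10 lines: agdff dypz xbelp ico lvz rutkt whmk nix valu qgbz
Hunk 2: at line 6 remove [whmk,nix,valu] add [wia,rigvp] -> 9 lines: agdff dypz xbelp ico lvz rutkt wia rigvp qgbz
Hunk 3: at line 3 remove [lvz,rutkt,wia] add [idtz,nqju] -> 8 lines: agdff dypz xbelp ico idtz nqju rigvp qgbz
Hunk 4: at line 5 remove [nqju,rigvp] add [vaolz] -> 7 lines: agdff dypz xbelp ico idtz vaolz qgbz
Hunk 5: at line 1 remove [xbelp,ico,idtz] add [qve] -> 5 lines: agdff dypz qve vaolz qgbz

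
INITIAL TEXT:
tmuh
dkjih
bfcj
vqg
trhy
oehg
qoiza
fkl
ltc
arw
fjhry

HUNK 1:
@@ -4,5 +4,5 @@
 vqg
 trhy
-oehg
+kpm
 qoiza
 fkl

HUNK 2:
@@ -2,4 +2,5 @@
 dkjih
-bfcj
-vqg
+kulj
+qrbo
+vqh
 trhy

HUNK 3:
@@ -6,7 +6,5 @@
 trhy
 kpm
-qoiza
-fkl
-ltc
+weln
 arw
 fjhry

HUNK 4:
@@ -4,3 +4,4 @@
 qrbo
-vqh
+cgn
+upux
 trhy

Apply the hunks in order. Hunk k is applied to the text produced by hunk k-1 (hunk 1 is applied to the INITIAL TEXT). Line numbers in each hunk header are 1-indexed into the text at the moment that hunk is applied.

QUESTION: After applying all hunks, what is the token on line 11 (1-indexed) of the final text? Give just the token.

Hunk 1: at line 4 remove [oehg] add [kpm] -> 11 lines: tmuh dkjih bfcj vqg trhy kpm qoiza fkl ltc arw fjhry
Hunk 2: at line 2 remove [bfcj,vqg] add [kulj,qrbo,vqh] -> 12 lines: tmuh dkjih kulj qrbo vqh trhy kpm qoiza fkl ltc arw fjhry
Hunk 3: at line 6 remove [qoiza,fkl,ltc] add [weln] -> 10 lines: tmuh dkjih kulj qrbo vqh trhy kpm weln arw fjhry
Hunk 4: at line 4 remove [vqh] add [cgn,upux] -> 11 lines: tmuh dkjih kulj qrbo cgn upux trhy kpm weln arw fjhry
Final line 11: fjhry

Answer: fjhry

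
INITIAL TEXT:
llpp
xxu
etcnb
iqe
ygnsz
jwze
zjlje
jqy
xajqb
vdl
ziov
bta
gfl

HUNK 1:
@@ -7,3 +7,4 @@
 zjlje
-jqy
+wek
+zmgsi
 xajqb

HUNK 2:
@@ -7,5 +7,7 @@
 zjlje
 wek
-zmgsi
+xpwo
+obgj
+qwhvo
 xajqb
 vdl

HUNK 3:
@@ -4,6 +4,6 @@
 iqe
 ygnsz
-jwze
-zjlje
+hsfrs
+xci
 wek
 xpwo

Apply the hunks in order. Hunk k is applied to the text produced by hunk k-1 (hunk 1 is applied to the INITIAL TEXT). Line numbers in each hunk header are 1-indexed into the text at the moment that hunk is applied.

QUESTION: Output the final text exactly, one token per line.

Answer: llpp
xxu
etcnb
iqe
ygnsz
hsfrs
xci
wek
xpwo
obgj
qwhvo
xajqb
vdl
ziov
bta
gfl

Derivation:
Hunk 1: at line 7 remove [jqy] add [wek,zmgsi] -> 14 lines: llpp xxu etcnb iqe ygnsz jwze zjlje wek zmgsi xajqb vdl ziov bta gfl
Hunk 2: at line 7 remove [zmgsi] add [xpwo,obgj,qwhvo] -> 16 lines: llpp xxu etcnb iqe ygnsz jwze zjlje wek xpwo obgj qwhvo xajqb vdl ziov bta gfl
Hunk 3: at line 4 remove [jwze,zjlje] add [hsfrs,xci] -> 16 lines: llpp xxu etcnb iqe ygnsz hsfrs xci wek xpwo obgj qwhvo xajqb vdl ziov bta gfl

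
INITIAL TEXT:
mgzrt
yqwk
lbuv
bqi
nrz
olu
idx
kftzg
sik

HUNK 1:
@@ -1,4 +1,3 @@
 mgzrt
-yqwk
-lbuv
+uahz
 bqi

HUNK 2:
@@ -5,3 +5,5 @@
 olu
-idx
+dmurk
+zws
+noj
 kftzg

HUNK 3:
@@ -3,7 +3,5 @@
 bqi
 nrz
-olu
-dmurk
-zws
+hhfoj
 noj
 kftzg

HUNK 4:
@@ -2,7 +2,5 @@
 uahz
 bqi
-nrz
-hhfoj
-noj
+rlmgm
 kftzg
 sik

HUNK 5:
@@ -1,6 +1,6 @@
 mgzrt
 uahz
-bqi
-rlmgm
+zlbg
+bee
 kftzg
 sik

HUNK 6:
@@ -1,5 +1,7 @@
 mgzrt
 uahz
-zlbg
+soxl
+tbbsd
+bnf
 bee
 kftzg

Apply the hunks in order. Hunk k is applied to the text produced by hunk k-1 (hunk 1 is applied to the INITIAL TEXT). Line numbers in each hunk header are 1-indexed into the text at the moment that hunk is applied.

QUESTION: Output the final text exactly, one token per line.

Hunk 1: at line 1 remove [yqwk,lbuv] add [uahz] -> 8 lines: mgzrt uahz bqi nrz olu idx kftzg sik
Hunk 2: at line 5 remove [idx] add [dmurk,zws,noj] -> 10 lines: mgzrt uahz bqi nrz olu dmurk zws noj kftzg sik
Hunk 3: at line 3 remove [olu,dmurk,zws] add [hhfoj] -> 8 lines: mgzrt uahz bqi nrz hhfoj noj kftzg sik
Hunk 4: at line 2 remove [nrz,hhfoj,noj] add [rlmgm] -> 6 lines: mgzrt uahz bqi rlmgm kftzg sik
Hunk 5: at line 1 remove [bqi,rlmgm] add [zlbg,bee] -> 6 lines: mgzrt uahz zlbg bee kftzg sik
Hunk 6: at line 1 remove [zlbg] add [soxl,tbbsd,bnf] -> 8 lines: mgzrt uahz soxl tbbsd bnf bee kftzg sik

Answer: mgzrt
uahz
soxl
tbbsd
bnf
bee
kftzg
sik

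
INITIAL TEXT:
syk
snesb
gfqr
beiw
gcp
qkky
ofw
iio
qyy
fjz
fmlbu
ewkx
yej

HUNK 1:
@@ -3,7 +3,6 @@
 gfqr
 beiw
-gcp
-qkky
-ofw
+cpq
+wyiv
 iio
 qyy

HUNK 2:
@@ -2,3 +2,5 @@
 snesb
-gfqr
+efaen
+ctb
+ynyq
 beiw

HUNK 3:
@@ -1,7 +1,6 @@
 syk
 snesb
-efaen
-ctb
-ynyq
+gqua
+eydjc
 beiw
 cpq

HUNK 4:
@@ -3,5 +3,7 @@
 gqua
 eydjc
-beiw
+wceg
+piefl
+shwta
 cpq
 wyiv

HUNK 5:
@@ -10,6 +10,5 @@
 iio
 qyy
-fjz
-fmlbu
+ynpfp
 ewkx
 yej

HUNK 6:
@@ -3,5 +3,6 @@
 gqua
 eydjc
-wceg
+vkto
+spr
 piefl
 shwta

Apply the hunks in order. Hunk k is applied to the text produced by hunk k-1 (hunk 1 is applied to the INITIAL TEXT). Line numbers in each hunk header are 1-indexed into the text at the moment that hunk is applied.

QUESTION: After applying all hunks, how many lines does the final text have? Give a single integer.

Answer: 15

Derivation:
Hunk 1: at line 3 remove [gcp,qkky,ofw] add [cpq,wyiv] -> 12 lines: syk snesb gfqr beiw cpq wyiv iio qyy fjz fmlbu ewkx yej
Hunk 2: at line 2 remove [gfqr] add [efaen,ctb,ynyq] -> 14 lines: syk snesb efaen ctb ynyq beiw cpq wyiv iio qyy fjz fmlbu ewkx yej
Hunk 3: at line 1 remove [efaen,ctb,ynyq] add [gqua,eydjc] -> 13 lines: syk snesb gqua eydjc beiw cpq wyiv iio qyy fjz fmlbu ewkx yej
Hunk 4: at line 3 remove [beiw] add [wceg,piefl,shwta] -> 15 lines: syk snesb gqua eydjc wceg piefl shwta cpq wyiv iio qyy fjz fmlbu ewkx yej
Hunk 5: at line 10 remove [fjz,fmlbu] add [ynpfp] -> 14 lines: syk snesb gqua eydjc wceg piefl shwta cpq wyiv iio qyy ynpfp ewkx yej
Hunk 6: at line 3 remove [wceg] add [vkto,spr] -> 15 lines: syk snesb gqua eydjc vkto spr piefl shwta cpq wyiv iio qyy ynpfp ewkx yej
Final line count: 15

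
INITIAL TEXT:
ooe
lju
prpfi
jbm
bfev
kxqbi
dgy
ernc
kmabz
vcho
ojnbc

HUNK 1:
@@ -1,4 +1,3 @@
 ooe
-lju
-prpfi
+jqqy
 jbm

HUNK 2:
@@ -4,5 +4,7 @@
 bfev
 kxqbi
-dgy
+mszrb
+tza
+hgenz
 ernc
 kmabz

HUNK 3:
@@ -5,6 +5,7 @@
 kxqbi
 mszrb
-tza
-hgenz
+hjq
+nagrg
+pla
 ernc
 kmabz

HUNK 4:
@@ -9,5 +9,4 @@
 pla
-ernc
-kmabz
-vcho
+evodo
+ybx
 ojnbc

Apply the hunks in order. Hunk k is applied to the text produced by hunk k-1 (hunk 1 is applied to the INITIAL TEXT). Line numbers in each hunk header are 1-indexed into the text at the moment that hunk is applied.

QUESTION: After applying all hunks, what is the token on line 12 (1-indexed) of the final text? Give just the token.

Hunk 1: at line 1 remove [lju,prpfi] add [jqqy] -> 10 lines: ooe jqqy jbm bfev kxqbi dgy ernc kmabz vcho ojnbc
Hunk 2: at line 4 remove [dgy] add [mszrb,tza,hgenz] -> 12 lines: ooe jqqy jbm bfev kxqbi mszrb tza hgenz ernc kmabz vcho ojnbc
Hunk 3: at line 5 remove [tza,hgenz] add [hjq,nagrg,pla] -> 13 lines: ooe jqqy jbm bfev kxqbi mszrb hjq nagrg pla ernc kmabz vcho ojnbc
Hunk 4: at line 9 remove [ernc,kmabz,vcho] add [evodo,ybx] -> 12 lines: ooe jqqy jbm bfev kxqbi mszrb hjq nagrg pla evodo ybx ojnbc
Final line 12: ojnbc

Answer: ojnbc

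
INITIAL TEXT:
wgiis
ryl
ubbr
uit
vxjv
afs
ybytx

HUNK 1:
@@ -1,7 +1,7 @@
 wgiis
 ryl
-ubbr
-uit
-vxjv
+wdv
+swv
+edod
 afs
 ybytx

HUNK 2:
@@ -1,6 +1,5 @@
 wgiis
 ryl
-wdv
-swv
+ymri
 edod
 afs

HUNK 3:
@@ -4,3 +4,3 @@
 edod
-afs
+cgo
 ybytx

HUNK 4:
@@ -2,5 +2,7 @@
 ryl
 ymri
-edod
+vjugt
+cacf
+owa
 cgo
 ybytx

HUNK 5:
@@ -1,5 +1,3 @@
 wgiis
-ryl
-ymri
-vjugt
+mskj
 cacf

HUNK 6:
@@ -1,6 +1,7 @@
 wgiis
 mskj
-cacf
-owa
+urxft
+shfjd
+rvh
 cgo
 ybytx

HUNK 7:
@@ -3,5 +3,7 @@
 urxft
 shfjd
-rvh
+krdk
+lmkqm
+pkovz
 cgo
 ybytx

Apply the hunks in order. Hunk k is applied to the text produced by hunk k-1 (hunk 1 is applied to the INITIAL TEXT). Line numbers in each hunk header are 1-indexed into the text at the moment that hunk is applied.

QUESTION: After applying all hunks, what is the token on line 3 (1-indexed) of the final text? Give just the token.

Answer: urxft

Derivation:
Hunk 1: at line 1 remove [ubbr,uit,vxjv] add [wdv,swv,edod] -> 7 lines: wgiis ryl wdv swv edod afs ybytx
Hunk 2: at line 1 remove [wdv,swv] add [ymri] -> 6 lines: wgiis ryl ymri edod afs ybytx
Hunk 3: at line 4 remove [afs] add [cgo] -> 6 lines: wgiis ryl ymri edod cgo ybytx
Hunk 4: at line 2 remove [edod] add [vjugt,cacf,owa] -> 8 lines: wgiis ryl ymri vjugt cacf owa cgo ybytx
Hunk 5: at line 1 remove [ryl,ymri,vjugt] add [mskj] -> 6 lines: wgiis mskj cacf owa cgo ybytx
Hunk 6: at line 1 remove [cacf,owa] add [urxft,shfjd,rvh] -> 7 lines: wgiis mskj urxft shfjd rvh cgo ybytx
Hunk 7: at line 3 remove [rvh] add [krdk,lmkqm,pkovz] -> 9 lines: wgiis mskj urxft shfjd krdk lmkqm pkovz cgo ybytx
Final line 3: urxft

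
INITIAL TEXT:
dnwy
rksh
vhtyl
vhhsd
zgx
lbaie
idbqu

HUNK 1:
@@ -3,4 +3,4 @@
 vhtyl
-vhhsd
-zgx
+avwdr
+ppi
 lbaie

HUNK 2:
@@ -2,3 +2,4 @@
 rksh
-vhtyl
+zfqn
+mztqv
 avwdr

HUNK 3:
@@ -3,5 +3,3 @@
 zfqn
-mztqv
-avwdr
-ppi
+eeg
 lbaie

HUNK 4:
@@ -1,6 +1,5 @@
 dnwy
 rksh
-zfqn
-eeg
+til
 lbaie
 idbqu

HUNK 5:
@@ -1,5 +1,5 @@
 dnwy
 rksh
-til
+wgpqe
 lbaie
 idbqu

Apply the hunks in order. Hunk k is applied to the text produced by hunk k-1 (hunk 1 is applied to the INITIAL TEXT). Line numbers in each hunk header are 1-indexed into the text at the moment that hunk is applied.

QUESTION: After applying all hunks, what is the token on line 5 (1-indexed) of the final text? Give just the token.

Hunk 1: at line 3 remove [vhhsd,zgx] add [avwdr,ppi] -> 7 lines: dnwy rksh vhtyl avwdr ppi lbaie idbqu
Hunk 2: at line 2 remove [vhtyl] add [zfqn,mztqv] -> 8 lines: dnwy rksh zfqn mztqv avwdr ppi lbaie idbqu
Hunk 3: at line 3 remove [mztqv,avwdr,ppi] add [eeg] -> 6 lines: dnwy rksh zfqn eeg lbaie idbqu
Hunk 4: at line 1 remove [zfqn,eeg] add [til] -> 5 lines: dnwy rksh til lbaie idbqu
Hunk 5: at line 1 remove [til] add [wgpqe] -> 5 lines: dnwy rksh wgpqe lbaie idbqu
Final line 5: idbqu

Answer: idbqu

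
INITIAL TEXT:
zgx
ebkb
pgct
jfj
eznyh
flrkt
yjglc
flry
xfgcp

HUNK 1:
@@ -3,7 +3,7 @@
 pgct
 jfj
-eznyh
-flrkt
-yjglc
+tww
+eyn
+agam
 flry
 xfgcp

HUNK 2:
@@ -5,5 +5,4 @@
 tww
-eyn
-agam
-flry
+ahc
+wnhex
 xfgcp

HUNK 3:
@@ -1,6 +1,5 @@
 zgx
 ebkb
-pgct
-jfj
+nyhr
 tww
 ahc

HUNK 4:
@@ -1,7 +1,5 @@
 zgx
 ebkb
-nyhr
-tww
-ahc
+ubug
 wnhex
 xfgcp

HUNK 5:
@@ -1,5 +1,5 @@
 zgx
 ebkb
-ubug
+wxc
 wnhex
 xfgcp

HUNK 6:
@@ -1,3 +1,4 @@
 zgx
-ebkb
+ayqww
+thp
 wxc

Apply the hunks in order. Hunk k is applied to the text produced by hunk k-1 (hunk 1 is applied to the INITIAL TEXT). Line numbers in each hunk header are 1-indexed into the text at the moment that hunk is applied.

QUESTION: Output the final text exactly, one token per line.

Hunk 1: at line 3 remove [eznyh,flrkt,yjglc] add [tww,eyn,agam] -> 9 lines: zgx ebkb pgct jfj tww eyn agam flry xfgcp
Hunk 2: at line 5 remove [eyn,agam,flry] add [ahc,wnhex] -> 8 lines: zgx ebkb pgct jfj tww ahc wnhex xfgcp
Hunk 3: at line 1 remove [pgct,jfj] add [nyhr] -> 7 lines: zgx ebkb nyhr tww ahc wnhex xfgcp
Hunk 4: at line 1 remove [nyhr,tww,ahc] add [ubug] -> 5 lines: zgx ebkb ubug wnhex xfgcp
Hunk 5: at line 1 remove [ubug] add [wxc] -> 5 lines: zgx ebkb wxc wnhex xfgcp
Hunk 6: at line 1 remove [ebkb] add [ayqww,thp] -> 6 lines: zgx ayqww thp wxc wnhex xfgcp

Answer: zgx
ayqww
thp
wxc
wnhex
xfgcp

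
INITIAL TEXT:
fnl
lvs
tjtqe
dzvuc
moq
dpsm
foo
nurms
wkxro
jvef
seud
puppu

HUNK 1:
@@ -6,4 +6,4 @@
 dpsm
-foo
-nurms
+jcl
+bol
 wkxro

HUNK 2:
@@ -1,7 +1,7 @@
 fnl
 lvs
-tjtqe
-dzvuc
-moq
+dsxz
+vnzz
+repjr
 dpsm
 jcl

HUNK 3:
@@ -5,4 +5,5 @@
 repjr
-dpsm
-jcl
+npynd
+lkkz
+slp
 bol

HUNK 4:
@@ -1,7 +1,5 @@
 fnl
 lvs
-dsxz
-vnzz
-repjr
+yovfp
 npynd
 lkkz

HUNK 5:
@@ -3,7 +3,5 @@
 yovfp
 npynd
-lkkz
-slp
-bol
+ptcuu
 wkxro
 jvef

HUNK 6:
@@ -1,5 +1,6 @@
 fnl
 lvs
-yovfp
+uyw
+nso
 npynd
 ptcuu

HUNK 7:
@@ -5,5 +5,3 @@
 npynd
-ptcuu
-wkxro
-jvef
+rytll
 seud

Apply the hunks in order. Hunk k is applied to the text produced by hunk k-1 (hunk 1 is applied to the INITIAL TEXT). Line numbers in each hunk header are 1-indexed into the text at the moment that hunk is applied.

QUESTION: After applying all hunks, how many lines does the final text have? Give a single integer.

Hunk 1: at line 6 remove [foo,nurms] add [jcl,bol] -> 12 lines: fnl lvs tjtqe dzvuc moq dpsm jcl bol wkxro jvef seud puppu
Hunk 2: at line 1 remove [tjtqe,dzvuc,moq] add [dsxz,vnzz,repjr] -> 12 lines: fnl lvs dsxz vnzz repjr dpsm jcl bol wkxro jvef seud puppu
Hunk 3: at line 5 remove [dpsm,jcl] add [npynd,lkkz,slp] -> 13 lines: fnl lvs dsxz vnzz repjr npynd lkkz slp bol wkxro jvef seud puppu
Hunk 4: at line 1 remove [dsxz,vnzz,repjr] add [yovfp] -> 11 lines: fnl lvs yovfp npynd lkkz slp bol wkxro jvef seud puppu
Hunk 5: at line 3 remove [lkkz,slp,bol] add [ptcuu] -> 9 lines: fnl lvs yovfp npynd ptcuu wkxro jvef seud puppu
Hunk 6: at line 1 remove [yovfp] add [uyw,nso] -> 10 lines: fnl lvs uyw nso npynd ptcuu wkxro jvef seud puppu
Hunk 7: at line 5 remove [ptcuu,wkxro,jvef] add [rytll] -> 8 lines: fnl lvs uyw nso npynd rytll seud puppu
Final line count: 8

Answer: 8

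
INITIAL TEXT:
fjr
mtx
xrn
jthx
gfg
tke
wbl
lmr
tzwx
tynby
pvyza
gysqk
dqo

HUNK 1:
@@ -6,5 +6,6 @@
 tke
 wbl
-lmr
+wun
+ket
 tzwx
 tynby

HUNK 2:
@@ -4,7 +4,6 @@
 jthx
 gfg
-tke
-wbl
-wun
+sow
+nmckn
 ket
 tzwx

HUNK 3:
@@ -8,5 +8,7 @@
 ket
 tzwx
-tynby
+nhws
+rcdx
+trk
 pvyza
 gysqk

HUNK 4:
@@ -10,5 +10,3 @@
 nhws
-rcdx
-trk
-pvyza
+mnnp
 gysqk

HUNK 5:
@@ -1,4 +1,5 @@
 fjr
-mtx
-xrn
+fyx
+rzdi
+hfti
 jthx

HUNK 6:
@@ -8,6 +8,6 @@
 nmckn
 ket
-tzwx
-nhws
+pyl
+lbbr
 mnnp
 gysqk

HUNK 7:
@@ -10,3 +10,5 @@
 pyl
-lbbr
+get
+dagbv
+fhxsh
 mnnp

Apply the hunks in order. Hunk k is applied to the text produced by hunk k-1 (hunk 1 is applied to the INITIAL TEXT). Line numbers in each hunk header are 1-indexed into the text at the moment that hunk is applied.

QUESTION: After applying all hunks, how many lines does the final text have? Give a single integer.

Hunk 1: at line 6 remove [lmr] add [wun,ket] -> 14 lines: fjr mtx xrn jthx gfg tke wbl wun ket tzwx tynby pvyza gysqk dqo
Hunk 2: at line 4 remove [tke,wbl,wun] add [sow,nmckn] -> 13 lines: fjr mtx xrn jthx gfg sow nmckn ket tzwx tynby pvyza gysqk dqo
Hunk 3: at line 8 remove [tynby] add [nhws,rcdx,trk] -> 15 lines: fjr mtx xrn jthx gfg sow nmckn ket tzwx nhws rcdx trk pvyza gysqk dqo
Hunk 4: at line 10 remove [rcdx,trk,pvyza] add [mnnp] -> 13 lines: fjr mtx xrn jthx gfg sow nmckn ket tzwx nhws mnnp gysqk dqo
Hunk 5: at line 1 remove [mtx,xrn] add [fyx,rzdi,hfti] -> 14 lines: fjr fyx rzdi hfti jthx gfg sow nmckn ket tzwx nhws mnnp gysqk dqo
Hunk 6: at line 8 remove [tzwx,nhws] add [pyl,lbbr] -> 14 lines: fjr fyx rzdi hfti jthx gfg sow nmckn ket pyl lbbr mnnp gysqk dqo
Hunk 7: at line 10 remove [lbbr] add [get,dagbv,fhxsh] -> 16 lines: fjr fyx rzdi hfti jthx gfg sow nmckn ket pyl get dagbv fhxsh mnnp gysqk dqo
Final line count: 16

Answer: 16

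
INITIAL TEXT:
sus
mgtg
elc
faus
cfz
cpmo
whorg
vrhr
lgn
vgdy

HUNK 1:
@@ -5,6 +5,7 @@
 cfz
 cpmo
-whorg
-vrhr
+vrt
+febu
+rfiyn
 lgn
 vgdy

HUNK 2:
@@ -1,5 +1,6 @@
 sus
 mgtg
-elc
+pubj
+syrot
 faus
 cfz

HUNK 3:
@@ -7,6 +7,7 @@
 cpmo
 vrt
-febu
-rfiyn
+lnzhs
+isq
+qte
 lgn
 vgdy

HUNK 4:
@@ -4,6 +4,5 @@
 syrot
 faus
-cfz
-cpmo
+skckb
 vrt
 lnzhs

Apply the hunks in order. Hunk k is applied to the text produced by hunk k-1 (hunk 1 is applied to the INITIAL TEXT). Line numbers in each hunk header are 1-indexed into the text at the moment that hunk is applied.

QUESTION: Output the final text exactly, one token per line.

Hunk 1: at line 5 remove [whorg,vrhr] add [vrt,febu,rfiyn] -> 11 lines: sus mgtg elc faus cfz cpmo vrt febu rfiyn lgn vgdy
Hunk 2: at line 1 remove [elc] add [pubj,syrot] -> 12 lines: sus mgtg pubj syrot faus cfz cpmo vrt febu rfiyn lgn vgdy
Hunk 3: at line 7 remove [febu,rfiyn] add [lnzhs,isq,qte] -> 13 lines: sus mgtg pubj syrot faus cfz cpmo vrt lnzhs isq qte lgn vgdy
Hunk 4: at line 4 remove [cfz,cpmo] add [skckb] -> 12 lines: sus mgtg pubj syrot faus skckb vrt lnzhs isq qte lgn vgdy

Answer: sus
mgtg
pubj
syrot
faus
skckb
vrt
lnzhs
isq
qte
lgn
vgdy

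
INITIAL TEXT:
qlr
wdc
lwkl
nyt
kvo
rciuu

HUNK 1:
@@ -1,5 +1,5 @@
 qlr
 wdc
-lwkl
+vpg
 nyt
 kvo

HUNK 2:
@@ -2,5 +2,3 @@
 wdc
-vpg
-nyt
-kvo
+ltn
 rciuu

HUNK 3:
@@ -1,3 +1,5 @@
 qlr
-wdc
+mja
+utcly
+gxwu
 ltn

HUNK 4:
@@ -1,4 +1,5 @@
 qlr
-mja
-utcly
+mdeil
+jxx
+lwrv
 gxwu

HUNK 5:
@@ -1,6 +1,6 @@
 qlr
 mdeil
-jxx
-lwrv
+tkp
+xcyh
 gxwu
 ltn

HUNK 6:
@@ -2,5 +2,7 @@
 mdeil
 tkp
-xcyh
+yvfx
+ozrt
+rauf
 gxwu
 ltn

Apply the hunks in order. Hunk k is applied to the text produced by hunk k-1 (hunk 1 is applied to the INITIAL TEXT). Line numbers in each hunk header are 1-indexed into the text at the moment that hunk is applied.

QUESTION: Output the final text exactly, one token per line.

Hunk 1: at line 1 remove [lwkl] add [vpg] -> 6 lines: qlr wdc vpg nyt kvo rciuu
Hunk 2: at line 2 remove [vpg,nyt,kvo] add [ltn] -> 4 lines: qlr wdc ltn rciuu
Hunk 3: at line 1 remove [wdc] add [mja,utcly,gxwu] -> 6 lines: qlr mja utcly gxwu ltn rciuu
Hunk 4: at line 1 remove [mja,utcly] add [mdeil,jxx,lwrv] -> 7 lines: qlr mdeil jxx lwrv gxwu ltn rciuu
Hunk 5: at line 1 remove [jxx,lwrv] add [tkp,xcyh] -> 7 lines: qlr mdeil tkp xcyh gxwu ltn rciuu
Hunk 6: at line 2 remove [xcyh] add [yvfx,ozrt,rauf] -> 9 lines: qlr mdeil tkp yvfx ozrt rauf gxwu ltn rciuu

Answer: qlr
mdeil
tkp
yvfx
ozrt
rauf
gxwu
ltn
rciuu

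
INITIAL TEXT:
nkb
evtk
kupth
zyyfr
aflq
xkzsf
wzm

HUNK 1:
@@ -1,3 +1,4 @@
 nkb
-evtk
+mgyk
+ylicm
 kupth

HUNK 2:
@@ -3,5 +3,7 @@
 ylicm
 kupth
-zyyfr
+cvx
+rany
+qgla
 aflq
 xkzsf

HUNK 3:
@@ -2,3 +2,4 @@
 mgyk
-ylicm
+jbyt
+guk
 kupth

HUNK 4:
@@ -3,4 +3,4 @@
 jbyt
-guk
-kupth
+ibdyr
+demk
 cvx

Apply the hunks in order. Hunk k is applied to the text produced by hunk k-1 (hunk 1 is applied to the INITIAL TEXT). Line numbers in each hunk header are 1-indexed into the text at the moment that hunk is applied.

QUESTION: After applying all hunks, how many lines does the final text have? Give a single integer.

Answer: 11

Derivation:
Hunk 1: at line 1 remove [evtk] add [mgyk,ylicm] -> 8 lines: nkb mgyk ylicm kupth zyyfr aflq xkzsf wzm
Hunk 2: at line 3 remove [zyyfr] add [cvx,rany,qgla] -> 10 lines: nkb mgyk ylicm kupth cvx rany qgla aflq xkzsf wzm
Hunk 3: at line 2 remove [ylicm] add [jbyt,guk] -> 11 lines: nkb mgyk jbyt guk kupth cvx rany qgla aflq xkzsf wzm
Hunk 4: at line 3 remove [guk,kupth] add [ibdyr,demk] -> 11 lines: nkb mgyk jbyt ibdyr demk cvx rany qgla aflq xkzsf wzm
Final line count: 11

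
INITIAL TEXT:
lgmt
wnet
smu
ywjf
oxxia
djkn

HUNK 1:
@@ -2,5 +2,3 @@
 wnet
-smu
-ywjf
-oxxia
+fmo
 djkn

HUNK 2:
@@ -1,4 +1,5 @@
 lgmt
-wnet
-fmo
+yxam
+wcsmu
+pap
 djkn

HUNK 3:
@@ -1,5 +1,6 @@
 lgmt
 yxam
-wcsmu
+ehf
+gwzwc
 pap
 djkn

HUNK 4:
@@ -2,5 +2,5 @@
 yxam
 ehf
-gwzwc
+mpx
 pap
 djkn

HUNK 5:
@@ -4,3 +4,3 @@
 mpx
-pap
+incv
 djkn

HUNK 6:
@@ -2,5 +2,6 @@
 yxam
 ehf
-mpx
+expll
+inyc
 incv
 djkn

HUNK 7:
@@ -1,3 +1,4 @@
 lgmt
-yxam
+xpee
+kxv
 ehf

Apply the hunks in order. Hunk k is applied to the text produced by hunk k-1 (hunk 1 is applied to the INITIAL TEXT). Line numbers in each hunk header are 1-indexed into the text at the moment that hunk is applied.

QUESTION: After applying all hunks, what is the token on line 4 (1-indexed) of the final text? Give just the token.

Answer: ehf

Derivation:
Hunk 1: at line 2 remove [smu,ywjf,oxxia] add [fmo] -> 4 lines: lgmt wnet fmo djkn
Hunk 2: at line 1 remove [wnet,fmo] add [yxam,wcsmu,pap] -> 5 lines: lgmt yxam wcsmu pap djkn
Hunk 3: at line 1 remove [wcsmu] add [ehf,gwzwc] -> 6 lines: lgmt yxam ehf gwzwc pap djkn
Hunk 4: at line 2 remove [gwzwc] add [mpx] -> 6 lines: lgmt yxam ehf mpx pap djkn
Hunk 5: at line 4 remove [pap] add [incv] -> 6 lines: lgmt yxam ehf mpx incv djkn
Hunk 6: at line 2 remove [mpx] add [expll,inyc] -> 7 lines: lgmt yxam ehf expll inyc incv djkn
Hunk 7: at line 1 remove [yxam] add [xpee,kxv] -> 8 lines: lgmt xpee kxv ehf expll inyc incv djkn
Final line 4: ehf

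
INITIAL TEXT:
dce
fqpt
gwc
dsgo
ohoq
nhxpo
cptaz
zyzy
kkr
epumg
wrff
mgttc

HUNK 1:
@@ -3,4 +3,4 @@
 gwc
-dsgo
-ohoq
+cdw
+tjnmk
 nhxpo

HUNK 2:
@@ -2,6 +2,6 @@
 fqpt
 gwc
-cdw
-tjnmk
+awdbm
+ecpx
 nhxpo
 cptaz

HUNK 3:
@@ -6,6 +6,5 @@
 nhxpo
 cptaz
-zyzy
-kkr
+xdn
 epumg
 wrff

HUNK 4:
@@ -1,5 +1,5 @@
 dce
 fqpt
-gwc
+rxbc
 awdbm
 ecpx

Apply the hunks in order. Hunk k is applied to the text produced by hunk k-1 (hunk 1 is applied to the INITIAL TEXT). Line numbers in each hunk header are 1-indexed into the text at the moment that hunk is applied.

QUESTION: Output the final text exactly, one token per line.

Answer: dce
fqpt
rxbc
awdbm
ecpx
nhxpo
cptaz
xdn
epumg
wrff
mgttc

Derivation:
Hunk 1: at line 3 remove [dsgo,ohoq] add [cdw,tjnmk] -> 12 lines: dce fqpt gwc cdw tjnmk nhxpo cptaz zyzy kkr epumg wrff mgttc
Hunk 2: at line 2 remove [cdw,tjnmk] add [awdbm,ecpx] -> 12 lines: dce fqpt gwc awdbm ecpx nhxpo cptaz zyzy kkr epumg wrff mgttc
Hunk 3: at line 6 remove [zyzy,kkr] add [xdn] -> 11 lines: dce fqpt gwc awdbm ecpx nhxpo cptaz xdn epumg wrff mgttc
Hunk 4: at line 1 remove [gwc] add [rxbc] -> 11 lines: dce fqpt rxbc awdbm ecpx nhxpo cptaz xdn epumg wrff mgttc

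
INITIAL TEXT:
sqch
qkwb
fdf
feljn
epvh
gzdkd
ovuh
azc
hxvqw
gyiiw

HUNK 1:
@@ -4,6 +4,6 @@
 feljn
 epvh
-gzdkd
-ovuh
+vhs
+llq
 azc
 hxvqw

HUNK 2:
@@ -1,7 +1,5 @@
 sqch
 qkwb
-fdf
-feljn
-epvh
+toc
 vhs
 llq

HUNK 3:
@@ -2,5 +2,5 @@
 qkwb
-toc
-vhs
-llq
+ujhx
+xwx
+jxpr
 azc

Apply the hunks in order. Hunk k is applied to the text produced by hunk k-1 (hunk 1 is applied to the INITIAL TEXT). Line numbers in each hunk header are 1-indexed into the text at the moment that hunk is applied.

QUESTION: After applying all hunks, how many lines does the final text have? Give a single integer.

Hunk 1: at line 4 remove [gzdkd,ovuh] add [vhs,llq] -> 10 lines: sqch qkwb fdf feljn epvh vhs llq azc hxvqw gyiiw
Hunk 2: at line 1 remove [fdf,feljn,epvh] add [toc] -> 8 lines: sqch qkwb toc vhs llq azc hxvqw gyiiw
Hunk 3: at line 2 remove [toc,vhs,llq] add [ujhx,xwx,jxpr] -> 8 lines: sqch qkwb ujhx xwx jxpr azc hxvqw gyiiw
Final line count: 8

Answer: 8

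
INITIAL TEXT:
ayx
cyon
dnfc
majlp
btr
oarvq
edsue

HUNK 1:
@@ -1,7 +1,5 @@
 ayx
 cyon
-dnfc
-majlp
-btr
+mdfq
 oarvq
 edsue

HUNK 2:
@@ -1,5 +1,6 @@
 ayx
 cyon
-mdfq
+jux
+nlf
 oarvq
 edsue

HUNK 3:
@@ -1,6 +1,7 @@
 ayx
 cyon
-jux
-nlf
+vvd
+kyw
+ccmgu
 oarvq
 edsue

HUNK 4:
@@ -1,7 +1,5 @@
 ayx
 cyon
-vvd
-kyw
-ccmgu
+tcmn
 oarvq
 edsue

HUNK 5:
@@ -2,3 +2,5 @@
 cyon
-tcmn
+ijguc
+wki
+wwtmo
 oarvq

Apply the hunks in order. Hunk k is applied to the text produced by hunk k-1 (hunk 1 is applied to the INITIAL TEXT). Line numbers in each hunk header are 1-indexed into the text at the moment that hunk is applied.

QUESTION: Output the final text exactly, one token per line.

Hunk 1: at line 1 remove [dnfc,majlp,btr] add [mdfq] -> 5 lines: ayx cyon mdfq oarvq edsue
Hunk 2: at line 1 remove [mdfq] add [jux,nlf] -> 6 lines: ayx cyon jux nlf oarvq edsue
Hunk 3: at line 1 remove [jux,nlf] add [vvd,kyw,ccmgu] -> 7 lines: ayx cyon vvd kyw ccmgu oarvq edsue
Hunk 4: at line 1 remove [vvd,kyw,ccmgu] add [tcmn] -> 5 lines: ayx cyon tcmn oarvq edsue
Hunk 5: at line 2 remove [tcmn] add [ijguc,wki,wwtmo] -> 7 lines: ayx cyon ijguc wki wwtmo oarvq edsue

Answer: ayx
cyon
ijguc
wki
wwtmo
oarvq
edsue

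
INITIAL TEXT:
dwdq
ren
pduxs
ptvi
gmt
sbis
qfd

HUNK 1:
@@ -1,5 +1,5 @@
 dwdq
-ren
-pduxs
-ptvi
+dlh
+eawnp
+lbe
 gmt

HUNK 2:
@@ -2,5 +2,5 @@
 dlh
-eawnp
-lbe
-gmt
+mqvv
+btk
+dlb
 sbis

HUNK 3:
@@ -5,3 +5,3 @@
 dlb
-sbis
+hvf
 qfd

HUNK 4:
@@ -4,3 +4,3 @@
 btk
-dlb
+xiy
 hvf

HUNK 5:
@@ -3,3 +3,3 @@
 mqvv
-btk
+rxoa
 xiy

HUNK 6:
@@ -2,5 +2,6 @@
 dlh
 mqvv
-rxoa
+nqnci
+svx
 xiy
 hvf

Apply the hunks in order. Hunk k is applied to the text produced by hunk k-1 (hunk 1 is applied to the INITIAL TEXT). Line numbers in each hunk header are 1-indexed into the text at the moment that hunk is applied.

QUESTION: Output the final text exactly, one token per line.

Hunk 1: at line 1 remove [ren,pduxs,ptvi] add [dlh,eawnp,lbe] -> 7 lines: dwdq dlh eawnp lbe gmt sbis qfd
Hunk 2: at line 2 remove [eawnp,lbe,gmt] add [mqvv,btk,dlb] -> 7 lines: dwdq dlh mqvv btk dlb sbis qfd
Hunk 3: at line 5 remove [sbis] add [hvf] -> 7 lines: dwdq dlh mqvv btk dlb hvf qfd
Hunk 4: at line 4 remove [dlb] add [xiy] -> 7 lines: dwdq dlh mqvv btk xiy hvf qfd
Hunk 5: at line 3 remove [btk] add [rxoa] -> 7 lines: dwdq dlh mqvv rxoa xiy hvf qfd
Hunk 6: at line 2 remove [rxoa] add [nqnci,svx] -> 8 lines: dwdq dlh mqvv nqnci svx xiy hvf qfd

Answer: dwdq
dlh
mqvv
nqnci
svx
xiy
hvf
qfd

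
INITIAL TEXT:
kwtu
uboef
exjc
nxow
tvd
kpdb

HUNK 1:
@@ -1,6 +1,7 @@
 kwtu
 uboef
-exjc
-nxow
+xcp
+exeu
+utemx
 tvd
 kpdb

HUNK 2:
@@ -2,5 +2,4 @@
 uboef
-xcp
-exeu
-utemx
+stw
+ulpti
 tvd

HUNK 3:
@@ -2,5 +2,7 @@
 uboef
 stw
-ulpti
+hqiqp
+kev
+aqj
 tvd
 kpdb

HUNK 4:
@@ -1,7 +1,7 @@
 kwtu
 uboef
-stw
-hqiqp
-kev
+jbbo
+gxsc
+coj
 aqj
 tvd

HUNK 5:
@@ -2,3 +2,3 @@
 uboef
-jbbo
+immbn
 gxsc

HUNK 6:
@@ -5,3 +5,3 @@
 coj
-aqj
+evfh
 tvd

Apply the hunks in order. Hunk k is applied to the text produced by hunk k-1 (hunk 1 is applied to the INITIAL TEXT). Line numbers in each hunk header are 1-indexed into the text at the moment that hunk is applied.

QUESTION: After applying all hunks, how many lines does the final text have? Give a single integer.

Answer: 8

Derivation:
Hunk 1: at line 1 remove [exjc,nxow] add [xcp,exeu,utemx] -> 7 lines: kwtu uboef xcp exeu utemx tvd kpdb
Hunk 2: at line 2 remove [xcp,exeu,utemx] add [stw,ulpti] -> 6 lines: kwtu uboef stw ulpti tvd kpdb
Hunk 3: at line 2 remove [ulpti] add [hqiqp,kev,aqj] -> 8 lines: kwtu uboef stw hqiqp kev aqj tvd kpdb
Hunk 4: at line 1 remove [stw,hqiqp,kev] add [jbbo,gxsc,coj] -> 8 lines: kwtu uboef jbbo gxsc coj aqj tvd kpdb
Hunk 5: at line 2 remove [jbbo] add [immbn] -> 8 lines: kwtu uboef immbn gxsc coj aqj tvd kpdb
Hunk 6: at line 5 remove [aqj] add [evfh] -> 8 lines: kwtu uboef immbn gxsc coj evfh tvd kpdb
Final line count: 8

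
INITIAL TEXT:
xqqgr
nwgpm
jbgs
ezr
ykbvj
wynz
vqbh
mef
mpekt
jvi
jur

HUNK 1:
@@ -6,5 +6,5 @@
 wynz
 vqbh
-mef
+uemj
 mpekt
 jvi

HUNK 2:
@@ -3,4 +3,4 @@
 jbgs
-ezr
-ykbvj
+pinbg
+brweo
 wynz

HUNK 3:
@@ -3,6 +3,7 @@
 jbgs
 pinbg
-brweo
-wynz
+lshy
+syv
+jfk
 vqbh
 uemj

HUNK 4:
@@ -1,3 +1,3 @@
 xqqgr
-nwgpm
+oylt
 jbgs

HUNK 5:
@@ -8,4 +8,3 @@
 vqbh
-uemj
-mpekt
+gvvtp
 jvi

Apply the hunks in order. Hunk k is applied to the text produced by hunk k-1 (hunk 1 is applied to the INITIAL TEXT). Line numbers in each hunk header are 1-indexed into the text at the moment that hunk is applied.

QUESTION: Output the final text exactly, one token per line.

Hunk 1: at line 6 remove [mef] add [uemj] -> 11 lines: xqqgr nwgpm jbgs ezr ykbvj wynz vqbh uemj mpekt jvi jur
Hunk 2: at line 3 remove [ezr,ykbvj] add [pinbg,brweo] -> 11 lines: xqqgr nwgpm jbgs pinbg brweo wynz vqbh uemj mpekt jvi jur
Hunk 3: at line 3 remove [brweo,wynz] add [lshy,syv,jfk] -> 12 lines: xqqgr nwgpm jbgs pinbg lshy syv jfk vqbh uemj mpekt jvi jur
Hunk 4: at line 1 remove [nwgpm] add [oylt] -> 12 lines: xqqgr oylt jbgs pinbg lshy syv jfk vqbh uemj mpekt jvi jur
Hunk 5: at line 8 remove [uemj,mpekt] add [gvvtp] -> 11 lines: xqqgr oylt jbgs pinbg lshy syv jfk vqbh gvvtp jvi jur

Answer: xqqgr
oylt
jbgs
pinbg
lshy
syv
jfk
vqbh
gvvtp
jvi
jur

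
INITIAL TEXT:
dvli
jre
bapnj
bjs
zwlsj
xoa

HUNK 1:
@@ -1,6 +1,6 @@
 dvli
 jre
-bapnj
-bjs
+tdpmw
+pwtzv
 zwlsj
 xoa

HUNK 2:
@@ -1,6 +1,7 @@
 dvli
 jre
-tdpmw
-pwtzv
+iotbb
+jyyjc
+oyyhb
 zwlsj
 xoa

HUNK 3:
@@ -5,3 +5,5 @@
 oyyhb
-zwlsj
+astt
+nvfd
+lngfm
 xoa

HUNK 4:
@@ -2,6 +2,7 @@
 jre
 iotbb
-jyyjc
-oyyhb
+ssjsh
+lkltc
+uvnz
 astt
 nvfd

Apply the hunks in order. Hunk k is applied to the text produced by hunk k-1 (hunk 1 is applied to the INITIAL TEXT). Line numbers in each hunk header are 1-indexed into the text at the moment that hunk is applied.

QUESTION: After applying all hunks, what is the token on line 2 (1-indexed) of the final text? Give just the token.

Hunk 1: at line 1 remove [bapnj,bjs] add [tdpmw,pwtzv] -> 6 lines: dvli jre tdpmw pwtzv zwlsj xoa
Hunk 2: at line 1 remove [tdpmw,pwtzv] add [iotbb,jyyjc,oyyhb] -> 7 lines: dvli jre iotbb jyyjc oyyhb zwlsj xoa
Hunk 3: at line 5 remove [zwlsj] add [astt,nvfd,lngfm] -> 9 lines: dvli jre iotbb jyyjc oyyhb astt nvfd lngfm xoa
Hunk 4: at line 2 remove [jyyjc,oyyhb] add [ssjsh,lkltc,uvnz] -> 10 lines: dvli jre iotbb ssjsh lkltc uvnz astt nvfd lngfm xoa
Final line 2: jre

Answer: jre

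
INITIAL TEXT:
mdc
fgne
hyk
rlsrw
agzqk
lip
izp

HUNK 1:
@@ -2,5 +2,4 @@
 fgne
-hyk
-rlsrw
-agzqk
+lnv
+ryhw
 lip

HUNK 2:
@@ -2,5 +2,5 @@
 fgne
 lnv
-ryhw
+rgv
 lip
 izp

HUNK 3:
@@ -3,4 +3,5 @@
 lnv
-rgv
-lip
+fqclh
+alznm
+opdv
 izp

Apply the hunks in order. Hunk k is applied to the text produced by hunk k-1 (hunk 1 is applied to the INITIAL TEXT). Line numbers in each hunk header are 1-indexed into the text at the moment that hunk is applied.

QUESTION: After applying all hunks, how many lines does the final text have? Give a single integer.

Hunk 1: at line 2 remove [hyk,rlsrw,agzqk] add [lnv,ryhw] -> 6 lines: mdc fgne lnv ryhw lip izp
Hunk 2: at line 2 remove [ryhw] add [rgv] -> 6 lines: mdc fgne lnv rgv lip izp
Hunk 3: at line 3 remove [rgv,lip] add [fqclh,alznm,opdv] -> 7 lines: mdc fgne lnv fqclh alznm opdv izp
Final line count: 7

Answer: 7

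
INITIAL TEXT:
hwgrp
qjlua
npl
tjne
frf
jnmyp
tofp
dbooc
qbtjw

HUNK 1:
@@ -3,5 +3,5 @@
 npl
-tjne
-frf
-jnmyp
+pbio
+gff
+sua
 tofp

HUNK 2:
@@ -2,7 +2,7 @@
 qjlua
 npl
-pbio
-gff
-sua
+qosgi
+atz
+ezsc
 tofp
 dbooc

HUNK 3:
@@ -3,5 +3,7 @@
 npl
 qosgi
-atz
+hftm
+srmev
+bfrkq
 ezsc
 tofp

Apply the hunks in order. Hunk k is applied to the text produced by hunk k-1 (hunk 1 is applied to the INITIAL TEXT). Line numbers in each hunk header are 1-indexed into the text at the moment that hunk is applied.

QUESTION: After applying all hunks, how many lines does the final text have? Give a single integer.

Hunk 1: at line 3 remove [tjne,frf,jnmyp] add [pbio,gff,sua] -> 9 lines: hwgrp qjlua npl pbio gff sua tofp dbooc qbtjw
Hunk 2: at line 2 remove [pbio,gff,sua] add [qosgi,atz,ezsc] -> 9 lines: hwgrp qjlua npl qosgi atz ezsc tofp dbooc qbtjw
Hunk 3: at line 3 remove [atz] add [hftm,srmev,bfrkq] -> 11 lines: hwgrp qjlua npl qosgi hftm srmev bfrkq ezsc tofp dbooc qbtjw
Final line count: 11

Answer: 11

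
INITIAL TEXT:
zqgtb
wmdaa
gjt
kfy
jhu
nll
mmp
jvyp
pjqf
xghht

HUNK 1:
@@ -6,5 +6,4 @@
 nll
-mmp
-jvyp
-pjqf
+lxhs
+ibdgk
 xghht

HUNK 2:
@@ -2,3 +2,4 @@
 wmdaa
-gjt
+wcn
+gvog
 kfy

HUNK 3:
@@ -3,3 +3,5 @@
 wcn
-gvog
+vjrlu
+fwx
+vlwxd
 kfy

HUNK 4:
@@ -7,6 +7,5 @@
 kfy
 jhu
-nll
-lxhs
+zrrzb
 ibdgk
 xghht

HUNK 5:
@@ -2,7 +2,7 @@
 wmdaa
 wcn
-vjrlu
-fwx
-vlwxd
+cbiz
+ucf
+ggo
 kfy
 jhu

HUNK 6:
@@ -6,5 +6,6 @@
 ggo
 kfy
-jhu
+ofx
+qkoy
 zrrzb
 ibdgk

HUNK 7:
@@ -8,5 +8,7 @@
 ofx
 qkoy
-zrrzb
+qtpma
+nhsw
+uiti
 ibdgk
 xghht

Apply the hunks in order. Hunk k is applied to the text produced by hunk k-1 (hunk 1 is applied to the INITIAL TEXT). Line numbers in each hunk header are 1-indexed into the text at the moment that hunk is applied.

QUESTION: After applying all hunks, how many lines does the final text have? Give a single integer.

Hunk 1: at line 6 remove [mmp,jvyp,pjqf] add [lxhs,ibdgk] -> 9 lines: zqgtb wmdaa gjt kfy jhu nll lxhs ibdgk xghht
Hunk 2: at line 2 remove [gjt] add [wcn,gvog] -> 10 lines: zqgtb wmdaa wcn gvog kfy jhu nll lxhs ibdgk xghht
Hunk 3: at line 3 remove [gvog] add [vjrlu,fwx,vlwxd] -> 12 lines: zqgtb wmdaa wcn vjrlu fwx vlwxd kfy jhu nll lxhs ibdgk xghht
Hunk 4: at line 7 remove [nll,lxhs] add [zrrzb] -> 11 lines: zqgtb wmdaa wcn vjrlu fwx vlwxd kfy jhu zrrzb ibdgk xghht
Hunk 5: at line 2 remove [vjrlu,fwx,vlwxd] add [cbiz,ucf,ggo] -> 11 lines: zqgtb wmdaa wcn cbiz ucf ggo kfy jhu zrrzb ibdgk xghht
Hunk 6: at line 6 remove [jhu] add [ofx,qkoy] -> 12 lines: zqgtb wmdaa wcn cbiz ucf ggo kfy ofx qkoy zrrzb ibdgk xghht
Hunk 7: at line 8 remove [zrrzb] add [qtpma,nhsw,uiti] -> 14 lines: zqgtb wmdaa wcn cbiz ucf ggo kfy ofx qkoy qtpma nhsw uiti ibdgk xghht
Final line count: 14

Answer: 14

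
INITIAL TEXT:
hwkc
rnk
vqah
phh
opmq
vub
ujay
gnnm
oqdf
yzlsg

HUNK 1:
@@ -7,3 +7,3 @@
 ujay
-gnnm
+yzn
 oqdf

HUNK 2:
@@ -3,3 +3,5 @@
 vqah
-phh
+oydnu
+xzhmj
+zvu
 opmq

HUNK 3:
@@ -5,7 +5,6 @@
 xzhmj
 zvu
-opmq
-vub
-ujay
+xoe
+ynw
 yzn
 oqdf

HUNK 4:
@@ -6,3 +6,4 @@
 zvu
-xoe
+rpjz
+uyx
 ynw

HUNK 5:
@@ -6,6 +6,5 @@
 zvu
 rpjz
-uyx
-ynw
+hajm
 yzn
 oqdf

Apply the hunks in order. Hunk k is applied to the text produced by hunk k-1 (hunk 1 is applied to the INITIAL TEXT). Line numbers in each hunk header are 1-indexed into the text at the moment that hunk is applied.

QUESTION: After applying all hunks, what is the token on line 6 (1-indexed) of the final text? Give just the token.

Answer: zvu

Derivation:
Hunk 1: at line 7 remove [gnnm] add [yzn] -> 10 lines: hwkc rnk vqah phh opmq vub ujay yzn oqdf yzlsg
Hunk 2: at line 3 remove [phh] add [oydnu,xzhmj,zvu] -> 12 lines: hwkc rnk vqah oydnu xzhmj zvu opmq vub ujay yzn oqdf yzlsg
Hunk 3: at line 5 remove [opmq,vub,ujay] add [xoe,ynw] -> 11 lines: hwkc rnk vqah oydnu xzhmj zvu xoe ynw yzn oqdf yzlsg
Hunk 4: at line 6 remove [xoe] add [rpjz,uyx] -> 12 lines: hwkc rnk vqah oydnu xzhmj zvu rpjz uyx ynw yzn oqdf yzlsg
Hunk 5: at line 6 remove [uyx,ynw] add [hajm] -> 11 lines: hwkc rnk vqah oydnu xzhmj zvu rpjz hajm yzn oqdf yzlsg
Final line 6: zvu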